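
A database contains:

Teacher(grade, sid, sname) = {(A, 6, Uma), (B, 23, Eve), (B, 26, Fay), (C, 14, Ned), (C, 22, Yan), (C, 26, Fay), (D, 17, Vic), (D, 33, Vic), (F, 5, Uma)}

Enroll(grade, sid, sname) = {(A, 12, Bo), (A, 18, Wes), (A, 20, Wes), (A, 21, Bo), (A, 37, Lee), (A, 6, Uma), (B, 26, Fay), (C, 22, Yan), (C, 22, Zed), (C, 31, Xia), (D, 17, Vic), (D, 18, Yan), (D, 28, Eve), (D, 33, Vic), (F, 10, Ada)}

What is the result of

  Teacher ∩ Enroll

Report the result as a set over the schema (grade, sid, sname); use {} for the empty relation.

{(A, 6, Uma), (B, 26, Fay), (C, 22, Yan), (D, 17, Vic), (D, 33, Vic)}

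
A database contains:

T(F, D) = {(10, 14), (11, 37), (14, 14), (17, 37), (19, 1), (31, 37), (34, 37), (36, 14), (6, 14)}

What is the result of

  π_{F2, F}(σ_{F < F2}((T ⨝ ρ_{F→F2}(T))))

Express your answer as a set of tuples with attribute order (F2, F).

{(10, 6), (14, 10), (14, 6), (17, 11), (31, 11), (31, 17), (34, 11), (34, 17), (34, 31), (36, 10), (36, 14), (36, 6)}

ρ[F→F2]: schema becomes (F2, D); tuples unchanged.
Natural join on D: {(10, 14, 10), (10, 14, 14), (10, 14, 36), (10, 14, 6), (11, 37, 11), (11, 37, 17), (11, 37, 31), (11, 37, 34), (14, 14, 10), (14, 14, 14), (14, 14, 36), (14, 14, 6), (17, 37, 11), (17, 37, 17), (17, 37, 31), (17, 37, 34), (19, 1, 19), (31, 37, 11), (31, 37, 17), (31, 37, 31), (31, 37, 34), (34, 37, 11), (34, 37, 17), (34, 37, 31), (34, 37, 34), (36, 14, 10), (36, 14, 14), (36, 14, 36), (36, 14, 6), (6, 14, 10), (6, 14, 14), (6, 14, 36), (6, 14, 6)}
Apply σ_{F < F2}; surviving tuples: {(10, 14, 14), (10, 14, 36), (11, 37, 17), (11, 37, 31), (11, 37, 34), (14, 14, 36), (17, 37, 31), (17, 37, 34), (31, 37, 34), (6, 14, 10), (6, 14, 14), (6, 14, 36)}
π_{F2, F} gives {(10, 6), (14, 10), (14, 6), (17, 11), (31, 11), (31, 17), (34, 11), (34, 17), (34, 31), (36, 10), (36, 14), (36, 6)}.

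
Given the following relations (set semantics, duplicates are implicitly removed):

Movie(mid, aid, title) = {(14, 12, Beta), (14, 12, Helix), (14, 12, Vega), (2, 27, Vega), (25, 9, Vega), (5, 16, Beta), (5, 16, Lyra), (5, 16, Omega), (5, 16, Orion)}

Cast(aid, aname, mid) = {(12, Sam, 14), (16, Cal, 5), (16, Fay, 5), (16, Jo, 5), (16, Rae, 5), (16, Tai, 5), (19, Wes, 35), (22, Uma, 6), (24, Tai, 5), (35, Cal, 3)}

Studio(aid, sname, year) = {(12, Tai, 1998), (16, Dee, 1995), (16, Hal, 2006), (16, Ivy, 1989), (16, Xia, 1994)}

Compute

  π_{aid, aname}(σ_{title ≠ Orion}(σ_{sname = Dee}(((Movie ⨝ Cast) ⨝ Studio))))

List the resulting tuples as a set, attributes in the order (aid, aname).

{(16, Cal), (16, Fay), (16, Jo), (16, Rae), (16, Tai)}

Natural join on mid, aid: {(14, 12, Beta, Sam), (14, 12, Helix, Sam), (14, 12, Vega, Sam), (5, 16, Beta, Cal), (5, 16, Beta, Fay), (5, 16, Beta, Jo), (5, 16, Beta, Rae), (5, 16, Beta, Tai), (5, 16, Lyra, Cal), (5, 16, Lyra, Fay), (5, 16, Lyra, Jo), (5, 16, Lyra, Rae), (5, 16, Lyra, Tai), (5, 16, Omega, Cal), (5, 16, Omega, Fay), (5, 16, Omega, Jo), (5, 16, Omega, Rae), (5, 16, Omega, Tai), (5, 16, Orion, Cal), (5, 16, Orion, Fay), (5, 16, Orion, Jo), (5, 16, Orion, Rae), (5, 16, Orion, Tai)}
Natural join on aid: {(14, 12, Beta, Sam, Tai, 1998), (14, 12, Helix, Sam, Tai, 1998), (14, 12, Vega, Sam, Tai, 1998), (5, 16, Beta, Cal, Dee, 1995), (5, 16, Beta, Cal, Hal, 2006), (5, 16, Beta, Cal, Ivy, 1989), (5, 16, Beta, Cal, Xia, 1994), (5, 16, Beta, Fay, Dee, 1995), (5, 16, Beta, Fay, Hal, 2006), (5, 16, Beta, Fay, Ivy, 1989), (5, 16, Beta, Fay, Xia, 1994), (5, 16, Beta, Jo, Dee, 1995), (5, 16, Beta, Jo, Hal, 2006), (5, 16, Beta, Jo, Ivy, 1989), (5, 16, Beta, Jo, Xia, 1994), (5, 16, Beta, Rae, Dee, 1995), (5, 16, Beta, Rae, Hal, 2006), (5, 16, Beta, Rae, Ivy, 1989), (5, 16, Beta, Rae, Xia, 1994), (5, 16, Beta, Tai, Dee, 1995), (5, 16, Beta, Tai, Hal, 2006), (5, 16, Beta, Tai, Ivy, 1989), (5, 16, Beta, Tai, Xia, 1994), (5, 16, Lyra, Cal, Dee, 1995), (5, 16, Lyra, Cal, Hal, 2006), (5, 16, Lyra, Cal, Ivy, 1989), (5, 16, Lyra, Cal, Xia, 1994), (5, 16, Lyra, Fay, Dee, 1995), (5, 16, Lyra, Fay, Hal, 2006), (5, 16, Lyra, Fay, Ivy, 1989), (5, 16, Lyra, Fay, Xia, 1994), (5, 16, Lyra, Jo, Dee, 1995), (5, 16, Lyra, Jo, Hal, 2006), (5, 16, Lyra, Jo, Ivy, 1989), (5, 16, Lyra, Jo, Xia, 1994), (5, 16, Lyra, Rae, Dee, 1995), (5, 16, Lyra, Rae, Hal, 2006), (5, 16, Lyra, Rae, Ivy, 1989), (5, 16, Lyra, Rae, Xia, 1994), (5, 16, Lyra, Tai, Dee, 1995), (5, 16, Lyra, Tai, Hal, 2006), (5, 16, Lyra, Tai, Ivy, 1989), (5, 16, Lyra, Tai, Xia, 1994), (5, 16, Omega, Cal, Dee, 1995), (5, 16, Omega, Cal, Hal, 2006), (5, 16, Omega, Cal, Ivy, 1989), (5, 16, Omega, Cal, Xia, 1994), (5, 16, Omega, Fay, Dee, 1995), (5, 16, Omega, Fay, Hal, 2006), (5, 16, Omega, Fay, Ivy, 1989), (5, 16, Omega, Fay, Xia, 1994), (5, 16, Omega, Jo, Dee, 1995), (5, 16, Omega, Jo, Hal, 2006), (5, 16, Omega, Jo, Ivy, 1989), (5, 16, Omega, Jo, Xia, 1994), (5, 16, Omega, Rae, Dee, 1995), (5, 16, Omega, Rae, Hal, 2006), (5, 16, Omega, Rae, Ivy, 1989), (5, 16, Omega, Rae, Xia, 1994), (5, 16, Omega, Tai, Dee, 1995), (5, 16, Omega, Tai, Hal, 2006), (5, 16, Omega, Tai, Ivy, 1989), (5, 16, Omega, Tai, Xia, 1994), (5, 16, Orion, Cal, Dee, 1995), (5, 16, Orion, Cal, Hal, 2006), (5, 16, Orion, Cal, Ivy, 1989), (5, 16, Orion, Cal, Xia, 1994), (5, 16, Orion, Fay, Dee, 1995), (5, 16, Orion, Fay, Hal, 2006), (5, 16, Orion, Fay, Ivy, 1989), (5, 16, Orion, Fay, Xia, 1994), (5, 16, Orion, Jo, Dee, 1995), (5, 16, Orion, Jo, Hal, 2006), (5, 16, Orion, Jo, Ivy, 1989), (5, 16, Orion, Jo, Xia, 1994), (5, 16, Orion, Rae, Dee, 1995), (5, 16, Orion, Rae, Hal, 2006), (5, 16, Orion, Rae, Ivy, 1989), (5, 16, Orion, Rae, Xia, 1994), (5, 16, Orion, Tai, Dee, 1995), (5, 16, Orion, Tai, Hal, 2006), (5, 16, Orion, Tai, Ivy, 1989), (5, 16, Orion, Tai, Xia, 1994)}
σ[sname = Dee]: keep tuples satisfying sname = Dee → {(5, 16, Beta, Cal, Dee, 1995), (5, 16, Beta, Fay, Dee, 1995), (5, 16, Beta, Jo, Dee, 1995), (5, 16, Beta, Rae, Dee, 1995), (5, 16, Beta, Tai, Dee, 1995), (5, 16, Lyra, Cal, Dee, 1995), (5, 16, Lyra, Fay, Dee, 1995), (5, 16, Lyra, Jo, Dee, 1995), (5, 16, Lyra, Rae, Dee, 1995), (5, 16, Lyra, Tai, Dee, 1995), (5, 16, Omega, Cal, Dee, 1995), (5, 16, Omega, Fay, Dee, 1995), (5, 16, Omega, Jo, Dee, 1995), (5, 16, Omega, Rae, Dee, 1995), (5, 16, Omega, Tai, Dee, 1995), (5, 16, Orion, Cal, Dee, 1995), (5, 16, Orion, Fay, Dee, 1995), (5, 16, Orion, Jo, Dee, 1995), (5, 16, Orion, Rae, Dee, 1995), (5, 16, Orion, Tai, Dee, 1995)}
σ[title ≠ Orion]: keep tuples satisfying title ≠ Orion → {(5, 16, Beta, Cal, Dee, 1995), (5, 16, Beta, Fay, Dee, 1995), (5, 16, Beta, Jo, Dee, 1995), (5, 16, Beta, Rae, Dee, 1995), (5, 16, Beta, Tai, Dee, 1995), (5, 16, Lyra, Cal, Dee, 1995), (5, 16, Lyra, Fay, Dee, 1995), (5, 16, Lyra, Jo, Dee, 1995), (5, 16, Lyra, Rae, Dee, 1995), (5, 16, Lyra, Tai, Dee, 1995), (5, 16, Omega, Cal, Dee, 1995), (5, 16, Omega, Fay, Dee, 1995), (5, 16, Omega, Jo, Dee, 1995), (5, 16, Omega, Rae, Dee, 1995), (5, 16, Omega, Tai, Dee, 1995)}
π_{aid, aname} gives {(16, Cal), (16, Fay), (16, Jo), (16, Rae), (16, Tai)} (10 duplicate(s) eliminated).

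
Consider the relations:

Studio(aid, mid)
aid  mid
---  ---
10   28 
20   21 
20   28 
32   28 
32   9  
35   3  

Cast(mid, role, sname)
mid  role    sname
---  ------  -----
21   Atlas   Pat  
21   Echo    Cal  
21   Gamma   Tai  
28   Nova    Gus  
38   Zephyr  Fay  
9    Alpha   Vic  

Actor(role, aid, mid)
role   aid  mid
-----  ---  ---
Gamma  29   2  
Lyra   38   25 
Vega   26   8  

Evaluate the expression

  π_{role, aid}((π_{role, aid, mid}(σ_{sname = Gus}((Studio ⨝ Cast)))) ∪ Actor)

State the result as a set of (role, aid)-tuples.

Studio ⋈ Cast (natural join on mid): {(10, 28, Nova, Gus), (20, 21, Atlas, Pat), (20, 21, Echo, Cal), (20, 21, Gamma, Tai), (20, 28, Nova, Gus), (32, 28, Nova, Gus), (32, 9, Alpha, Vic)}
Selection sname = Gus: {(10, 28, Nova, Gus), (20, 28, Nova, Gus), (32, 28, Nova, Gus)}
π_{role, aid, mid} gives {(Nova, 10, 28), (Nova, 20, 28), (Nova, 32, 28)}.
Set union of the two operands is {(Gamma, 29, 2), (Lyra, 38, 25), (Nova, 10, 28), (Nova, 20, 28), (Nova, 32, 28), (Vega, 26, 8)}.
π_{role, aid} gives {(Gamma, 29), (Lyra, 38), (Nova, 10), (Nova, 20), (Nova, 32), (Vega, 26)}.

{(Gamma, 29), (Lyra, 38), (Nova, 10), (Nova, 20), (Nova, 32), (Vega, 26)}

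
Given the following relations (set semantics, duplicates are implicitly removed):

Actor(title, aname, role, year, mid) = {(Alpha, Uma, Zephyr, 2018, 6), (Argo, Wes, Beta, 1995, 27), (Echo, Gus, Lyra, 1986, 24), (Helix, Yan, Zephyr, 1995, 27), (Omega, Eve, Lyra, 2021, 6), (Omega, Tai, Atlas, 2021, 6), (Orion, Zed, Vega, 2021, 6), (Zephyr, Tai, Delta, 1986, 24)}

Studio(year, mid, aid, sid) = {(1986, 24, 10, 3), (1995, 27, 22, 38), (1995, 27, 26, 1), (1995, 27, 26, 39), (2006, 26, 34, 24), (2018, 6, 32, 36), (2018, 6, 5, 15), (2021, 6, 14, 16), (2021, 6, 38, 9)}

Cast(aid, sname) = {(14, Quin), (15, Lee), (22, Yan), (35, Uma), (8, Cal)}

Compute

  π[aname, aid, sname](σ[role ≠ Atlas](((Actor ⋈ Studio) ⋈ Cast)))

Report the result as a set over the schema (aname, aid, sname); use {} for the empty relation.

{(Eve, 14, Quin), (Wes, 22, Yan), (Yan, 22, Yan), (Zed, 14, Quin)}

Natural join on year, mid: {(Alpha, Uma, Zephyr, 2018, 6, 32, 36), (Alpha, Uma, Zephyr, 2018, 6, 5, 15), (Argo, Wes, Beta, 1995, 27, 22, 38), (Argo, Wes, Beta, 1995, 27, 26, 1), (Argo, Wes, Beta, 1995, 27, 26, 39), (Echo, Gus, Lyra, 1986, 24, 10, 3), (Helix, Yan, Zephyr, 1995, 27, 22, 38), (Helix, Yan, Zephyr, 1995, 27, 26, 1), (Helix, Yan, Zephyr, 1995, 27, 26, 39), (Omega, Eve, Lyra, 2021, 6, 14, 16), (Omega, Eve, Lyra, 2021, 6, 38, 9), (Omega, Tai, Atlas, 2021, 6, 14, 16), (Omega, Tai, Atlas, 2021, 6, 38, 9), (Orion, Zed, Vega, 2021, 6, 14, 16), (Orion, Zed, Vega, 2021, 6, 38, 9), (Zephyr, Tai, Delta, 1986, 24, 10, 3)}
Natural join on aid: {(Argo, Wes, Beta, 1995, 27, 22, 38, Yan), (Helix, Yan, Zephyr, 1995, 27, 22, 38, Yan), (Omega, Eve, Lyra, 2021, 6, 14, 16, Quin), (Omega, Tai, Atlas, 2021, 6, 14, 16, Quin), (Orion, Zed, Vega, 2021, 6, 14, 16, Quin)}
Filtering on role ≠ Atlas leaves {(Argo, Wes, Beta, 1995, 27, 22, 38, Yan), (Helix, Yan, Zephyr, 1995, 27, 22, 38, Yan), (Omega, Eve, Lyra, 2021, 6, 14, 16, Quin), (Orion, Zed, Vega, 2021, 6, 14, 16, Quin)}.
Projecting to aname, aid, sname: {(Eve, 14, Quin), (Wes, 22, Yan), (Yan, 22, Yan), (Zed, 14, Quin)}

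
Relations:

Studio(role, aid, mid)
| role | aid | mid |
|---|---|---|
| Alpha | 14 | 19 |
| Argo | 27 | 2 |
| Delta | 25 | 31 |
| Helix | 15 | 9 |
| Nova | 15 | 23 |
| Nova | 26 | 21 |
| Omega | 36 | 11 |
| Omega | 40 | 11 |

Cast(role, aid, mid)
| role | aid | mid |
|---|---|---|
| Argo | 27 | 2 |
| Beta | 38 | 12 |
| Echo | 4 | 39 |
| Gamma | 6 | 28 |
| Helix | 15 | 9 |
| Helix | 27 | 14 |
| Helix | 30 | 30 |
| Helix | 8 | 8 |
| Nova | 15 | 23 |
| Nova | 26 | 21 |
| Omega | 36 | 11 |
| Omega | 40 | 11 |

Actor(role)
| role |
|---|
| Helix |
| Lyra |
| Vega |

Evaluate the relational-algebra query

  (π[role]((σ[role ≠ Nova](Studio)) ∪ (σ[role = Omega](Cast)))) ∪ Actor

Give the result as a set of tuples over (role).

Filtering on role ≠ Nova leaves {(Alpha, 14, 19), (Argo, 27, 2), (Delta, 25, 31), (Helix, 15, 9), (Omega, 36, 11), (Omega, 40, 11)}.
Filtering on role = Omega leaves {(Omega, 36, 11), (Omega, 40, 11)}.
Union: {(Alpha, 14, 19), (Argo, 27, 2), (Delta, 25, 31), (Helix, 15, 9), (Omega, 36, 11), (Omega, 40, 11)} with {(Omega, 36, 11), (Omega, 40, 11)} → {(Alpha, 14, 19), (Argo, 27, 2), (Delta, 25, 31), (Helix, 15, 9), (Omega, 36, 11), (Omega, 40, 11)}
π_{role} gives {Alpha, Argo, Delta, Helix, Omega} (1 duplicate(s) eliminated).
Union: {Alpha, Argo, Delta, Helix, Omega} with {Helix, Lyra, Vega} → {Alpha, Argo, Delta, Helix, Lyra, Omega, Vega}

{Alpha, Argo, Delta, Helix, Lyra, Omega, Vega}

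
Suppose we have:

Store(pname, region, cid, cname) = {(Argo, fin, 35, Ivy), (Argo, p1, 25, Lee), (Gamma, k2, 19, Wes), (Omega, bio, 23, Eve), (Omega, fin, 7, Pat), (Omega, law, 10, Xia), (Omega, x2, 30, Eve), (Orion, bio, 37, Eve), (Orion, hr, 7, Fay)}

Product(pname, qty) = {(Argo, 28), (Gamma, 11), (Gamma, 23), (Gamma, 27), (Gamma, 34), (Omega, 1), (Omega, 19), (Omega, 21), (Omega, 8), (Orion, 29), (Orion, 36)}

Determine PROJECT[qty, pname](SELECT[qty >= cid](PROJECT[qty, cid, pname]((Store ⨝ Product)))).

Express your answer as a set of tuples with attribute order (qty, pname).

{(19, Omega), (21, Omega), (23, Gamma), (27, Gamma), (28, Argo), (29, Orion), (34, Gamma), (36, Orion), (8, Omega)}

Natural join on pname: {(Argo, fin, 35, Ivy, 28), (Argo, p1, 25, Lee, 28), (Gamma, k2, 19, Wes, 11), (Gamma, k2, 19, Wes, 23), (Gamma, k2, 19, Wes, 27), (Gamma, k2, 19, Wes, 34), (Omega, bio, 23, Eve, 1), (Omega, bio, 23, Eve, 19), (Omega, bio, 23, Eve, 21), (Omega, bio, 23, Eve, 8), (Omega, fin, 7, Pat, 1), (Omega, fin, 7, Pat, 19), (Omega, fin, 7, Pat, 21), (Omega, fin, 7, Pat, 8), (Omega, law, 10, Xia, 1), (Omega, law, 10, Xia, 19), (Omega, law, 10, Xia, 21), (Omega, law, 10, Xia, 8), (Omega, x2, 30, Eve, 1), (Omega, x2, 30, Eve, 19), (Omega, x2, 30, Eve, 21), (Omega, x2, 30, Eve, 8), (Orion, bio, 37, Eve, 29), (Orion, bio, 37, Eve, 36), (Orion, hr, 7, Fay, 29), (Orion, hr, 7, Fay, 36)}
Keep only column(s) qty, cid, pname: {(1, 10, Omega), (1, 23, Omega), (1, 30, Omega), (1, 7, Omega), (11, 19, Gamma), (19, 10, Omega), (19, 23, Omega), (19, 30, Omega), (19, 7, Omega), (21, 10, Omega), (21, 23, Omega), (21, 30, Omega), (21, 7, Omega), (23, 19, Gamma), (27, 19, Gamma), (28, 25, Argo), (28, 35, Argo), (29, 37, Orion), (29, 7, Orion), (34, 19, Gamma), (36, 37, Orion), (36, 7, Orion), (8, 10, Omega), (8, 23, Omega), (8, 30, Omega), (8, 7, Omega)}
Selection qty >= cid: {(19, 10, Omega), (19, 7, Omega), (21, 10, Omega), (21, 7, Omega), (23, 19, Gamma), (27, 19, Gamma), (28, 25, Argo), (29, 7, Orion), (34, 19, Gamma), (36, 7, Orion), (8, 7, Omega)}
Keep only column(s) qty, pname (2 duplicate(s) eliminated): {(19, Omega), (21, Omega), (23, Gamma), (27, Gamma), (28, Argo), (29, Orion), (34, Gamma), (36, Orion), (8, Omega)}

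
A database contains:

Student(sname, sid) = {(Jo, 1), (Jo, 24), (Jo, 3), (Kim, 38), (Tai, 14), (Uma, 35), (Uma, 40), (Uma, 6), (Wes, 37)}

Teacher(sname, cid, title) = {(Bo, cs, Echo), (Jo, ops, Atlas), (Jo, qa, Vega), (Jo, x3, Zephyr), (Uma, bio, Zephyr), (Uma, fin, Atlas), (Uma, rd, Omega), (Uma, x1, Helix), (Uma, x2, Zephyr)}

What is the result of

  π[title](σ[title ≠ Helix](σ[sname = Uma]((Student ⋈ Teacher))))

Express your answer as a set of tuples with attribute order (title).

Joining Student and Teacher on sname yields {(Jo, 1, ops, Atlas), (Jo, 1, qa, Vega), (Jo, 1, x3, Zephyr), (Jo, 24, ops, Atlas), (Jo, 24, qa, Vega), (Jo, 24, x3, Zephyr), (Jo, 3, ops, Atlas), (Jo, 3, qa, Vega), (Jo, 3, x3, Zephyr), (Uma, 35, bio, Zephyr), (Uma, 35, fin, Atlas), (Uma, 35, rd, Omega), (Uma, 35, x1, Helix), (Uma, 35, x2, Zephyr), (Uma, 40, bio, Zephyr), (Uma, 40, fin, Atlas), (Uma, 40, rd, Omega), (Uma, 40, x1, Helix), (Uma, 40, x2, Zephyr), (Uma, 6, bio, Zephyr), (Uma, 6, fin, Atlas), (Uma, 6, rd, Omega), (Uma, 6, x1, Helix), (Uma, 6, x2, Zephyr)}.
Apply σ_{sname = Uma}; surviving tuples: {(Uma, 35, bio, Zephyr), (Uma, 35, fin, Atlas), (Uma, 35, rd, Omega), (Uma, 35, x1, Helix), (Uma, 35, x2, Zephyr), (Uma, 40, bio, Zephyr), (Uma, 40, fin, Atlas), (Uma, 40, rd, Omega), (Uma, 40, x1, Helix), (Uma, 40, x2, Zephyr), (Uma, 6, bio, Zephyr), (Uma, 6, fin, Atlas), (Uma, 6, rd, Omega), (Uma, 6, x1, Helix), (Uma, 6, x2, Zephyr)}
Apply σ_{title ≠ Helix}; surviving tuples: {(Uma, 35, bio, Zephyr), (Uma, 35, fin, Atlas), (Uma, 35, rd, Omega), (Uma, 35, x2, Zephyr), (Uma, 40, bio, Zephyr), (Uma, 40, fin, Atlas), (Uma, 40, rd, Omega), (Uma, 40, x2, Zephyr), (Uma, 6, bio, Zephyr), (Uma, 6, fin, Atlas), (Uma, 6, rd, Omega), (Uma, 6, x2, Zephyr)}
Keep only column(s) title (9 duplicate(s) eliminated): {Atlas, Omega, Zephyr}

{Atlas, Omega, Zephyr}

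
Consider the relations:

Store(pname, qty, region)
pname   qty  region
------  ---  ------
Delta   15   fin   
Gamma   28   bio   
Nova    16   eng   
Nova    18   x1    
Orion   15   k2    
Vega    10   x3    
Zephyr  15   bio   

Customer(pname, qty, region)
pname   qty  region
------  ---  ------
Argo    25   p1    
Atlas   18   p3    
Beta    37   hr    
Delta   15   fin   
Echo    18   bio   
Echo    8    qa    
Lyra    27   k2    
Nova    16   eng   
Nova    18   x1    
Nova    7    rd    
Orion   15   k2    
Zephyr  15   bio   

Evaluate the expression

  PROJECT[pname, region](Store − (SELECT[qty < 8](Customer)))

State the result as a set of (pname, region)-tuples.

σ[qty < 8]: keep tuples satisfying qty < 8 → {(Nova, 7, rd)}
Difference: {(Delta, 15, fin), (Gamma, 28, bio), (Nova, 16, eng), (Nova, 18, x1), (Orion, 15, k2), (Vega, 10, x3), (Zephyr, 15, bio)} with {(Nova, 7, rd)} → {(Delta, 15, fin), (Gamma, 28, bio), (Nova, 16, eng), (Nova, 18, x1), (Orion, 15, k2), (Vega, 10, x3), (Zephyr, 15, bio)}
π_{pname, region} gives {(Delta, fin), (Gamma, bio), (Nova, eng), (Nova, x1), (Orion, k2), (Vega, x3), (Zephyr, bio)}.

{(Delta, fin), (Gamma, bio), (Nova, eng), (Nova, x1), (Orion, k2), (Vega, x3), (Zephyr, bio)}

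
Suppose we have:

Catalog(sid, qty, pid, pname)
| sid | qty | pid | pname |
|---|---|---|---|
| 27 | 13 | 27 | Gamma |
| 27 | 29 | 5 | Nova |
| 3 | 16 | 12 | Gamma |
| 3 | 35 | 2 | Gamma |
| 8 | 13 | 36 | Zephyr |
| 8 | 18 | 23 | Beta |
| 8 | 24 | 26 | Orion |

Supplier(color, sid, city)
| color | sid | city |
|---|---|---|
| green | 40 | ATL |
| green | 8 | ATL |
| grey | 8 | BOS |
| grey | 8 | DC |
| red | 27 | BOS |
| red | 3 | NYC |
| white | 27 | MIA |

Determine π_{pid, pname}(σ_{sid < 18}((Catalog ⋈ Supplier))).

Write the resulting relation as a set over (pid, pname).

{(12, Gamma), (2, Gamma), (23, Beta), (26, Orion), (36, Zephyr)}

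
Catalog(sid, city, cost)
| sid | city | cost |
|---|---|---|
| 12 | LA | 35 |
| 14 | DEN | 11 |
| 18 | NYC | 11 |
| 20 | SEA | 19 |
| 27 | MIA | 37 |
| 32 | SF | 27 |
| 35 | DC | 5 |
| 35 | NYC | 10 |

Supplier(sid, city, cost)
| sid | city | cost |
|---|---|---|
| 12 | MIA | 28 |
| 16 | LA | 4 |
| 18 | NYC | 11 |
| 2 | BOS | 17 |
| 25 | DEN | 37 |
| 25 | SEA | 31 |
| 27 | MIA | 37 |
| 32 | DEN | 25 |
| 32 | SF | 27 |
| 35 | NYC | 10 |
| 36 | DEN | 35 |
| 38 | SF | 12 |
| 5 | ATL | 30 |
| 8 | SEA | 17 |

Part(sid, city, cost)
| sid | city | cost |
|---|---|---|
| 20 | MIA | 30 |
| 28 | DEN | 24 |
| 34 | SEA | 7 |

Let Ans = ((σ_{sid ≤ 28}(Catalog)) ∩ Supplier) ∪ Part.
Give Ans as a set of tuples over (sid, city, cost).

Filtering on sid ≤ 28 leaves {(12, LA, 35), (14, DEN, 11), (18, NYC, 11), (20, SEA, 19), (27, MIA, 37)}.
Taking the intersection: {(18, NYC, 11), (27, MIA, 37)}
Taking the union: {(18, NYC, 11), (20, MIA, 30), (27, MIA, 37), (28, DEN, 24), (34, SEA, 7)}

{(18, NYC, 11), (20, MIA, 30), (27, MIA, 37), (28, DEN, 24), (34, SEA, 7)}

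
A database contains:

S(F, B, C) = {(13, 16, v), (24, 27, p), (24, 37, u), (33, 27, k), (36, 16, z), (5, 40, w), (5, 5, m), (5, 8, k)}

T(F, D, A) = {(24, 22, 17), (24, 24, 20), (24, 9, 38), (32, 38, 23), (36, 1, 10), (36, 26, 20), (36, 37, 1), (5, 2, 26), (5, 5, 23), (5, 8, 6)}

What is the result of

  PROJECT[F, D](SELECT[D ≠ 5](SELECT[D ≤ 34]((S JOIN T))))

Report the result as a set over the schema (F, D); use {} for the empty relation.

{(24, 22), (24, 24), (24, 9), (36, 1), (36, 26), (5, 2), (5, 8)}

Natural join on F: {(24, 27, p, 22, 17), (24, 27, p, 24, 20), (24, 27, p, 9, 38), (24, 37, u, 22, 17), (24, 37, u, 24, 20), (24, 37, u, 9, 38), (36, 16, z, 1, 10), (36, 16, z, 26, 20), (36, 16, z, 37, 1), (5, 40, w, 2, 26), (5, 40, w, 5, 23), (5, 40, w, 8, 6), (5, 5, m, 2, 26), (5, 5, m, 5, 23), (5, 5, m, 8, 6), (5, 8, k, 2, 26), (5, 8, k, 5, 23), (5, 8, k, 8, 6)}
Selection D ≤ 34: {(24, 27, p, 22, 17), (24, 27, p, 24, 20), (24, 27, p, 9, 38), (24, 37, u, 22, 17), (24, 37, u, 24, 20), (24, 37, u, 9, 38), (36, 16, z, 1, 10), (36, 16, z, 26, 20), (5, 40, w, 2, 26), (5, 40, w, 5, 23), (5, 40, w, 8, 6), (5, 5, m, 2, 26), (5, 5, m, 5, 23), (5, 5, m, 8, 6), (5, 8, k, 2, 26), (5, 8, k, 5, 23), (5, 8, k, 8, 6)}
Selection D ≠ 5: {(24, 27, p, 22, 17), (24, 27, p, 24, 20), (24, 27, p, 9, 38), (24, 37, u, 22, 17), (24, 37, u, 24, 20), (24, 37, u, 9, 38), (36, 16, z, 1, 10), (36, 16, z, 26, 20), (5, 40, w, 2, 26), (5, 40, w, 8, 6), (5, 5, m, 2, 26), (5, 5, m, 8, 6), (5, 8, k, 2, 26), (5, 8, k, 8, 6)}
π_{F, D} gives {(24, 22), (24, 24), (24, 9), (36, 1), (36, 26), (5, 2), (5, 8)} (7 duplicate(s) eliminated).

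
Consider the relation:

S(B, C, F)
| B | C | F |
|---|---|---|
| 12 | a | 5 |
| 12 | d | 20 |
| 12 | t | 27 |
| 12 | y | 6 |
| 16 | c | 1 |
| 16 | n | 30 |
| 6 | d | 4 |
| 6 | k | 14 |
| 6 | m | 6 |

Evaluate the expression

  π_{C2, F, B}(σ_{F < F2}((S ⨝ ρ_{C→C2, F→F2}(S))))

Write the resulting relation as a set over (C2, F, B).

ρ[C→C2, F→F2]: schema becomes (B, C2, F2); tuples unchanged.
S ⋈ ρ_{C→C2, F→F2}(S) (natural join on B): {(12, a, 5, a, 5), (12, a, 5, d, 20), (12, a, 5, t, 27), (12, a, 5, y, 6), (12, d, 20, a, 5), (12, d, 20, d, 20), (12, d, 20, t, 27), (12, d, 20, y, 6), (12, t, 27, a, 5), (12, t, 27, d, 20), (12, t, 27, t, 27), (12, t, 27, y, 6), (12, y, 6, a, 5), (12, y, 6, d, 20), (12, y, 6, t, 27), (12, y, 6, y, 6), (16, c, 1, c, 1), (16, c, 1, n, 30), (16, n, 30, c, 1), (16, n, 30, n, 30), (6, d, 4, d, 4), (6, d, 4, k, 14), (6, d, 4, m, 6), (6, k, 14, d, 4), (6, k, 14, k, 14), (6, k, 14, m, 6), (6, m, 6, d, 4), (6, m, 6, k, 14), (6, m, 6, m, 6)}
Apply σ_{F < F2}; surviving tuples: {(12, a, 5, d, 20), (12, a, 5, t, 27), (12, a, 5, y, 6), (12, d, 20, t, 27), (12, y, 6, d, 20), (12, y, 6, t, 27), (16, c, 1, n, 30), (6, d, 4, k, 14), (6, d, 4, m, 6), (6, m, 6, k, 14)}
Keep only column(s) C2, F, B: {(d, 5, 12), (d, 6, 12), (k, 4, 6), (k, 6, 6), (m, 4, 6), (n, 1, 16), (t, 20, 12), (t, 5, 12), (t, 6, 12), (y, 5, 12)}

{(d, 5, 12), (d, 6, 12), (k, 4, 6), (k, 6, 6), (m, 4, 6), (n, 1, 16), (t, 20, 12), (t, 5, 12), (t, 6, 12), (y, 5, 12)}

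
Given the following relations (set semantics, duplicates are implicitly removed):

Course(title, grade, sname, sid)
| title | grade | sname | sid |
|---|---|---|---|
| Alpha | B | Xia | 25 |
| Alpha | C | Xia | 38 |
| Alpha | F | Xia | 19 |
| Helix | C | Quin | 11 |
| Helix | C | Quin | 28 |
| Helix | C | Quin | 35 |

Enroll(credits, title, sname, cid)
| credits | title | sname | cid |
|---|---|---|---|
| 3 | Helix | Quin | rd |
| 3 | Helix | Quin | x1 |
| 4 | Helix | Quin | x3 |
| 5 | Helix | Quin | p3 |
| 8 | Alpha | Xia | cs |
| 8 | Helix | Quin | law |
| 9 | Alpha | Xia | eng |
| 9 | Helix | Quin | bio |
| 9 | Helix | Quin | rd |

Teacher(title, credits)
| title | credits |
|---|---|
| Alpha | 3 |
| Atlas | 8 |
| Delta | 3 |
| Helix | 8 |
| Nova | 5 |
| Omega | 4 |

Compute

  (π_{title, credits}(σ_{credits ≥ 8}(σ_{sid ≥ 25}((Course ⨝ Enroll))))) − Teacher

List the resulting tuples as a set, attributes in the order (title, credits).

Course ⋈ Enroll (natural join on title, sname): {(Alpha, B, Xia, 25, 8, cs), (Alpha, B, Xia, 25, 9, eng), (Alpha, C, Xia, 38, 8, cs), (Alpha, C, Xia, 38, 9, eng), (Alpha, F, Xia, 19, 8, cs), (Alpha, F, Xia, 19, 9, eng), (Helix, C, Quin, 11, 3, rd), (Helix, C, Quin, 11, 3, x1), (Helix, C, Quin, 11, 4, x3), (Helix, C, Quin, 11, 5, p3), (Helix, C, Quin, 11, 8, law), (Helix, C, Quin, 11, 9, bio), (Helix, C, Quin, 11, 9, rd), (Helix, C, Quin, 28, 3, rd), (Helix, C, Quin, 28, 3, x1), (Helix, C, Quin, 28, 4, x3), (Helix, C, Quin, 28, 5, p3), (Helix, C, Quin, 28, 8, law), (Helix, C, Quin, 28, 9, bio), (Helix, C, Quin, 28, 9, rd), (Helix, C, Quin, 35, 3, rd), (Helix, C, Quin, 35, 3, x1), (Helix, C, Quin, 35, 4, x3), (Helix, C, Quin, 35, 5, p3), (Helix, C, Quin, 35, 8, law), (Helix, C, Quin, 35, 9, bio), (Helix, C, Quin, 35, 9, rd)}
σ[sid ≥ 25]: keep tuples satisfying sid ≥ 25 → {(Alpha, B, Xia, 25, 8, cs), (Alpha, B, Xia, 25, 9, eng), (Alpha, C, Xia, 38, 8, cs), (Alpha, C, Xia, 38, 9, eng), (Helix, C, Quin, 28, 3, rd), (Helix, C, Quin, 28, 3, x1), (Helix, C, Quin, 28, 4, x3), (Helix, C, Quin, 28, 5, p3), (Helix, C, Quin, 28, 8, law), (Helix, C, Quin, 28, 9, bio), (Helix, C, Quin, 28, 9, rd), (Helix, C, Quin, 35, 3, rd), (Helix, C, Quin, 35, 3, x1), (Helix, C, Quin, 35, 4, x3), (Helix, C, Quin, 35, 5, p3), (Helix, C, Quin, 35, 8, law), (Helix, C, Quin, 35, 9, bio), (Helix, C, Quin, 35, 9, rd)}
σ[credits ≥ 8]: keep tuples satisfying credits ≥ 8 → {(Alpha, B, Xia, 25, 8, cs), (Alpha, B, Xia, 25, 9, eng), (Alpha, C, Xia, 38, 8, cs), (Alpha, C, Xia, 38, 9, eng), (Helix, C, Quin, 28, 8, law), (Helix, C, Quin, 28, 9, bio), (Helix, C, Quin, 28, 9, rd), (Helix, C, Quin, 35, 8, law), (Helix, C, Quin, 35, 9, bio), (Helix, C, Quin, 35, 9, rd)}
π_{title, credits} gives {(Alpha, 8), (Alpha, 9), (Helix, 8), (Helix, 9)} (6 duplicate(s) eliminated).
Set difference of the two operands is {(Alpha, 8), (Alpha, 9), (Helix, 9)}.

{(Alpha, 8), (Alpha, 9), (Helix, 9)}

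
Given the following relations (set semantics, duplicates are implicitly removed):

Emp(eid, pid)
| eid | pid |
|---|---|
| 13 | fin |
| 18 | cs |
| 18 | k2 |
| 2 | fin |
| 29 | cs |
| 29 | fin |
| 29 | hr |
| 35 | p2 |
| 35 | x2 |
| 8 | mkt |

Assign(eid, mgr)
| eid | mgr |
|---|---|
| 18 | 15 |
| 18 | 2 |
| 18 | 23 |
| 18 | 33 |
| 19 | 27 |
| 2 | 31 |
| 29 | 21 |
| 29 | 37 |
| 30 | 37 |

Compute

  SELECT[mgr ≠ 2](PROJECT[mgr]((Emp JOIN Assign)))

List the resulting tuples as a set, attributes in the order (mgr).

Emp ⋈ Assign (natural join on eid): {(18, cs, 15), (18, cs, 2), (18, cs, 23), (18, cs, 33), (18, k2, 15), (18, k2, 2), (18, k2, 23), (18, k2, 33), (2, fin, 31), (29, cs, 21), (29, cs, 37), (29, fin, 21), (29, fin, 37), (29, hr, 21), (29, hr, 37)}
π_{mgr} gives {15, 2, 21, 23, 31, 33, 37} (8 duplicate(s) eliminated).
σ[mgr ≠ 2]: keep tuples satisfying mgr ≠ 2 → {15, 21, 23, 31, 33, 37}

{15, 21, 23, 31, 33, 37}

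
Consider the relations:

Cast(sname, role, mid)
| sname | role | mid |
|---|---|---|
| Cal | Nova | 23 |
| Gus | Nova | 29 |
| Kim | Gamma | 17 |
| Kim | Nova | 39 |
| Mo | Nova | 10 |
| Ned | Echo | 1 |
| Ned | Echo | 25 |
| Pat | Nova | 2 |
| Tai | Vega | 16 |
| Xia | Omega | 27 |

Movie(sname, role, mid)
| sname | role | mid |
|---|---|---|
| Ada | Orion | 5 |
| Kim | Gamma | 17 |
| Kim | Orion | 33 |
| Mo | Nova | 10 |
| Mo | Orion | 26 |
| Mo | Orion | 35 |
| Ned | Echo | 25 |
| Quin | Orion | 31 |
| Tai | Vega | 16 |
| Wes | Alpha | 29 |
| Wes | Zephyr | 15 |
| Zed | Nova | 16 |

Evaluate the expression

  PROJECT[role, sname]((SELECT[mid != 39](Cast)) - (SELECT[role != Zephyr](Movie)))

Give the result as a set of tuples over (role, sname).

{(Echo, Ned), (Nova, Cal), (Nova, Gus), (Nova, Pat), (Omega, Xia)}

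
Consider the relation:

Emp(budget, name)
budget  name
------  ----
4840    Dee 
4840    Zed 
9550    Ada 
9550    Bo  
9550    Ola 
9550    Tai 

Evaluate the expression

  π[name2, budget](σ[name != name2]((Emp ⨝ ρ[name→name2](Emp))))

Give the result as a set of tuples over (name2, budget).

{(Ada, 9550), (Bo, 9550), (Dee, 4840), (Ola, 9550), (Tai, 9550), (Zed, 4840)}

ρ[name→name2]: schema becomes (budget, name2); tuples unchanged.
Natural join on budget: {(4840, Dee, Dee), (4840, Dee, Zed), (4840, Zed, Dee), (4840, Zed, Zed), (9550, Ada, Ada), (9550, Ada, Bo), (9550, Ada, Ola), (9550, Ada, Tai), (9550, Bo, Ada), (9550, Bo, Bo), (9550, Bo, Ola), (9550, Bo, Tai), (9550, Ola, Ada), (9550, Ola, Bo), (9550, Ola, Ola), (9550, Ola, Tai), (9550, Tai, Ada), (9550, Tai, Bo), (9550, Tai, Ola), (9550, Tai, Tai)}
Apply σ_{name != name2}; surviving tuples: {(4840, Dee, Zed), (4840, Zed, Dee), (9550, Ada, Bo), (9550, Ada, Ola), (9550, Ada, Tai), (9550, Bo, Ada), (9550, Bo, Ola), (9550, Bo, Tai), (9550, Ola, Ada), (9550, Ola, Bo), (9550, Ola, Tai), (9550, Tai, Ada), (9550, Tai, Bo), (9550, Tai, Ola)}
Projecting to name2, budget (8 duplicate(s) eliminated): {(Ada, 9550), (Bo, 9550), (Dee, 4840), (Ola, 9550), (Tai, 9550), (Zed, 4840)}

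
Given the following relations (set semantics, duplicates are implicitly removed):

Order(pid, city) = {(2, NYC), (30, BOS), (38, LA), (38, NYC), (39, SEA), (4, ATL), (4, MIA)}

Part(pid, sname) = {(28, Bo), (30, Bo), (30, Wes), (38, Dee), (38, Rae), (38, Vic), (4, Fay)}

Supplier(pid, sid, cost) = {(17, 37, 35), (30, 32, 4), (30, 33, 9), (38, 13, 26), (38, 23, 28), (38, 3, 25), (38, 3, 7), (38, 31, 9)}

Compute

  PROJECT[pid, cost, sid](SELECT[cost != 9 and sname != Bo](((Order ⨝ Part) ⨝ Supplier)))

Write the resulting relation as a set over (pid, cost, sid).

{(30, 4, 32), (38, 25, 3), (38, 26, 13), (38, 28, 23), (38, 7, 3)}

Natural join on pid: {(30, BOS, Bo), (30, BOS, Wes), (38, LA, Dee), (38, LA, Rae), (38, LA, Vic), (38, NYC, Dee), (38, NYC, Rae), (38, NYC, Vic), (4, ATL, Fay), (4, MIA, Fay)}
Natural join on pid: {(30, BOS, Bo, 32, 4), (30, BOS, Bo, 33, 9), (30, BOS, Wes, 32, 4), (30, BOS, Wes, 33, 9), (38, LA, Dee, 13, 26), (38, LA, Dee, 23, 28), (38, LA, Dee, 3, 25), (38, LA, Dee, 3, 7), (38, LA, Dee, 31, 9), (38, LA, Rae, 13, 26), (38, LA, Rae, 23, 28), (38, LA, Rae, 3, 25), (38, LA, Rae, 3, 7), (38, LA, Rae, 31, 9), (38, LA, Vic, 13, 26), (38, LA, Vic, 23, 28), (38, LA, Vic, 3, 25), (38, LA, Vic, 3, 7), (38, LA, Vic, 31, 9), (38, NYC, Dee, 13, 26), (38, NYC, Dee, 23, 28), (38, NYC, Dee, 3, 25), (38, NYC, Dee, 3, 7), (38, NYC, Dee, 31, 9), (38, NYC, Rae, 13, 26), (38, NYC, Rae, 23, 28), (38, NYC, Rae, 3, 25), (38, NYC, Rae, 3, 7), (38, NYC, Rae, 31, 9), (38, NYC, Vic, 13, 26), (38, NYC, Vic, 23, 28), (38, NYC, Vic, 3, 25), (38, NYC, Vic, 3, 7), (38, NYC, Vic, 31, 9)}
Filtering on cost != 9 and sname != Bo leaves {(30, BOS, Wes, 32, 4), (38, LA, Dee, 13, 26), (38, LA, Dee, 23, 28), (38, LA, Dee, 3, 25), (38, LA, Dee, 3, 7), (38, LA, Rae, 13, 26), (38, LA, Rae, 23, 28), (38, LA, Rae, 3, 25), (38, LA, Rae, 3, 7), (38, LA, Vic, 13, 26), (38, LA, Vic, 23, 28), (38, LA, Vic, 3, 25), (38, LA, Vic, 3, 7), (38, NYC, Dee, 13, 26), (38, NYC, Dee, 23, 28), (38, NYC, Dee, 3, 25), (38, NYC, Dee, 3, 7), (38, NYC, Rae, 13, 26), (38, NYC, Rae, 23, 28), (38, NYC, Rae, 3, 25), (38, NYC, Rae, 3, 7), (38, NYC, Vic, 13, 26), (38, NYC, Vic, 23, 28), (38, NYC, Vic, 3, 25), (38, NYC, Vic, 3, 7)}.
π[pid, cost, sid]: project onto (pid, cost, sid) (20 duplicate(s) eliminated) → {(30, 4, 32), (38, 25, 3), (38, 26, 13), (38, 28, 23), (38, 7, 3)}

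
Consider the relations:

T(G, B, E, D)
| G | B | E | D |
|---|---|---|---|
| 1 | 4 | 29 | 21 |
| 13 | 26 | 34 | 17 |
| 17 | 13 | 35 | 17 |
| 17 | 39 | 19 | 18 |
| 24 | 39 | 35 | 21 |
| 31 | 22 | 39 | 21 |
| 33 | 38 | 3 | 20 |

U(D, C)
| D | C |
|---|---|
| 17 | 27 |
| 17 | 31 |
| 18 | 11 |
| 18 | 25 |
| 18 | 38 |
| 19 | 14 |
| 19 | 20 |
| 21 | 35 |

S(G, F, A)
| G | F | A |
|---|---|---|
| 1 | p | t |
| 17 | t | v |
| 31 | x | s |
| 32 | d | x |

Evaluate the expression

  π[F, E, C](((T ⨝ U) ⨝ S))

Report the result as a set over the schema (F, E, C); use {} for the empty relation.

{(p, 29, 35), (t, 19, 11), (t, 19, 25), (t, 19, 38), (t, 35, 27), (t, 35, 31), (x, 39, 35)}

T ⋈ U (natural join on D): {(1, 4, 29, 21, 35), (13, 26, 34, 17, 27), (13, 26, 34, 17, 31), (17, 13, 35, 17, 27), (17, 13, 35, 17, 31), (17, 39, 19, 18, 11), (17, 39, 19, 18, 25), (17, 39, 19, 18, 38), (24, 39, 35, 21, 35), (31, 22, 39, 21, 35)}
(T ⨝ U) ⋈ S (natural join on G): {(1, 4, 29, 21, 35, p, t), (17, 13, 35, 17, 27, t, v), (17, 13, 35, 17, 31, t, v), (17, 39, 19, 18, 11, t, v), (17, 39, 19, 18, 25, t, v), (17, 39, 19, 18, 38, t, v), (31, 22, 39, 21, 35, x, s)}
Keep only column(s) F, E, C: {(p, 29, 35), (t, 19, 11), (t, 19, 25), (t, 19, 38), (t, 35, 27), (t, 35, 31), (x, 39, 35)}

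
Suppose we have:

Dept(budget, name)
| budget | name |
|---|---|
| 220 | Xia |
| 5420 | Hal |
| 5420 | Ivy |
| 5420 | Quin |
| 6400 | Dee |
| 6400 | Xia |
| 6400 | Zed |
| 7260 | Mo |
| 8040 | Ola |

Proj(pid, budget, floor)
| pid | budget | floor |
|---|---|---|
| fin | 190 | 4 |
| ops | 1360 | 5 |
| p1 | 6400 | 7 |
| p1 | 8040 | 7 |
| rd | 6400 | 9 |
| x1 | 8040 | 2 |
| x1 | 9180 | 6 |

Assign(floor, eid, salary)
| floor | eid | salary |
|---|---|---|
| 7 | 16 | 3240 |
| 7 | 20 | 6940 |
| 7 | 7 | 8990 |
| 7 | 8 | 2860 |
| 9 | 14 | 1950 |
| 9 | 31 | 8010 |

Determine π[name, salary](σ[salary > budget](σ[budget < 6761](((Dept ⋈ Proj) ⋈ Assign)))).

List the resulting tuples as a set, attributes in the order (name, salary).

{(Dee, 6940), (Dee, 8010), (Dee, 8990), (Xia, 6940), (Xia, 8010), (Xia, 8990), (Zed, 6940), (Zed, 8010), (Zed, 8990)}

Joining Dept and Proj on budget yields {(6400, Dee, p1, 7), (6400, Dee, rd, 9), (6400, Xia, p1, 7), (6400, Xia, rd, 9), (6400, Zed, p1, 7), (6400, Zed, rd, 9), (8040, Ola, p1, 7), (8040, Ola, x1, 2)}.
Joining (Dept ⋈ Proj) and Assign on floor yields {(6400, Dee, p1, 7, 16, 3240), (6400, Dee, p1, 7, 20, 6940), (6400, Dee, p1, 7, 7, 8990), (6400, Dee, p1, 7, 8, 2860), (6400, Dee, rd, 9, 14, 1950), (6400, Dee, rd, 9, 31, 8010), (6400, Xia, p1, 7, 16, 3240), (6400, Xia, p1, 7, 20, 6940), (6400, Xia, p1, 7, 7, 8990), (6400, Xia, p1, 7, 8, 2860), (6400, Xia, rd, 9, 14, 1950), (6400, Xia, rd, 9, 31, 8010), (6400, Zed, p1, 7, 16, 3240), (6400, Zed, p1, 7, 20, 6940), (6400, Zed, p1, 7, 7, 8990), (6400, Zed, p1, 7, 8, 2860), (6400, Zed, rd, 9, 14, 1950), (6400, Zed, rd, 9, 31, 8010), (8040, Ola, p1, 7, 16, 3240), (8040, Ola, p1, 7, 20, 6940), (8040, Ola, p1, 7, 7, 8990), (8040, Ola, p1, 7, 8, 2860)}.
Apply σ_{budget < 6761}; surviving tuples: {(6400, Dee, p1, 7, 16, 3240), (6400, Dee, p1, 7, 20, 6940), (6400, Dee, p1, 7, 7, 8990), (6400, Dee, p1, 7, 8, 2860), (6400, Dee, rd, 9, 14, 1950), (6400, Dee, rd, 9, 31, 8010), (6400, Xia, p1, 7, 16, 3240), (6400, Xia, p1, 7, 20, 6940), (6400, Xia, p1, 7, 7, 8990), (6400, Xia, p1, 7, 8, 2860), (6400, Xia, rd, 9, 14, 1950), (6400, Xia, rd, 9, 31, 8010), (6400, Zed, p1, 7, 16, 3240), (6400, Zed, p1, 7, 20, 6940), (6400, Zed, p1, 7, 7, 8990), (6400, Zed, p1, 7, 8, 2860), (6400, Zed, rd, 9, 14, 1950), (6400, Zed, rd, 9, 31, 8010)}
Apply σ_{salary > budget}; surviving tuples: {(6400, Dee, p1, 7, 20, 6940), (6400, Dee, p1, 7, 7, 8990), (6400, Dee, rd, 9, 31, 8010), (6400, Xia, p1, 7, 20, 6940), (6400, Xia, p1, 7, 7, 8990), (6400, Xia, rd, 9, 31, 8010), (6400, Zed, p1, 7, 20, 6940), (6400, Zed, p1, 7, 7, 8990), (6400, Zed, rd, 9, 31, 8010)}
π[name, salary]: project onto (name, salary) → {(Dee, 6940), (Dee, 8010), (Dee, 8990), (Xia, 6940), (Xia, 8010), (Xia, 8990), (Zed, 6940), (Zed, 8010), (Zed, 8990)}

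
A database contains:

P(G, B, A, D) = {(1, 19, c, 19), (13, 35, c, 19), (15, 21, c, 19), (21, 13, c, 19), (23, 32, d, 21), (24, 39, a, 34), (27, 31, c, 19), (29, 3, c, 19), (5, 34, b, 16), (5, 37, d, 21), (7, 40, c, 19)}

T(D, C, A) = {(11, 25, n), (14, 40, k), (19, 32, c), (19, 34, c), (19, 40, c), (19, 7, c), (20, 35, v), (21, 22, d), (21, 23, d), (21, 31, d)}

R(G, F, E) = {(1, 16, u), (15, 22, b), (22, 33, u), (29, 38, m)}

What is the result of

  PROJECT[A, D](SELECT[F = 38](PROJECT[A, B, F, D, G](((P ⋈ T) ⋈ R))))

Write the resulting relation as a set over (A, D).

Joining P and T on A, D yields {(1, 19, c, 19, 32), (1, 19, c, 19, 34), (1, 19, c, 19, 40), (1, 19, c, 19, 7), (13, 35, c, 19, 32), (13, 35, c, 19, 34), (13, 35, c, 19, 40), (13, 35, c, 19, 7), (15, 21, c, 19, 32), (15, 21, c, 19, 34), (15, 21, c, 19, 40), (15, 21, c, 19, 7), (21, 13, c, 19, 32), (21, 13, c, 19, 34), (21, 13, c, 19, 40), (21, 13, c, 19, 7), (23, 32, d, 21, 22), (23, 32, d, 21, 23), (23, 32, d, 21, 31), (27, 31, c, 19, 32), (27, 31, c, 19, 34), (27, 31, c, 19, 40), (27, 31, c, 19, 7), (29, 3, c, 19, 32), (29, 3, c, 19, 34), (29, 3, c, 19, 40), (29, 3, c, 19, 7), (5, 37, d, 21, 22), (5, 37, d, 21, 23), (5, 37, d, 21, 31), (7, 40, c, 19, 32), (7, 40, c, 19, 34), (7, 40, c, 19, 40), (7, 40, c, 19, 7)}.
Joining (P ⋈ T) and R on G yields {(1, 19, c, 19, 32, 16, u), (1, 19, c, 19, 34, 16, u), (1, 19, c, 19, 40, 16, u), (1, 19, c, 19, 7, 16, u), (15, 21, c, 19, 32, 22, b), (15, 21, c, 19, 34, 22, b), (15, 21, c, 19, 40, 22, b), (15, 21, c, 19, 7, 22, b), (29, 3, c, 19, 32, 38, m), (29, 3, c, 19, 34, 38, m), (29, 3, c, 19, 40, 38, m), (29, 3, c, 19, 7, 38, m)}.
π[A, B, F, D, G]: project onto (A, B, F, D, G) (9 duplicate(s) eliminated) → {(c, 19, 16, 19, 1), (c, 21, 22, 19, 15), (c, 3, 38, 19, 29)}
Selection F = 38: {(c, 3, 38, 19, 29)}
π[A, D]: project onto (A, D) → {(c, 19)}

{(c, 19)}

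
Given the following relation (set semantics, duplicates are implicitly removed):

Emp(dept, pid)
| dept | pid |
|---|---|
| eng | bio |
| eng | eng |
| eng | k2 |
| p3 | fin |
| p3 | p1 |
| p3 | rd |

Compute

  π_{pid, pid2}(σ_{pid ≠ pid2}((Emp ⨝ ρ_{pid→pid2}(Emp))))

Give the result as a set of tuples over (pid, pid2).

{(bio, eng), (bio, k2), (eng, bio), (eng, k2), (fin, p1), (fin, rd), (k2, bio), (k2, eng), (p1, fin), (p1, rd), (rd, fin), (rd, p1)}

ρ[pid→pid2]: schema becomes (dept, pid2); tuples unchanged.
Joining Emp and ρ_{pid→pid2}(Emp) on dept yields {(eng, bio, bio), (eng, bio, eng), (eng, bio, k2), (eng, eng, bio), (eng, eng, eng), (eng, eng, k2), (eng, k2, bio), (eng, k2, eng), (eng, k2, k2), (p3, fin, fin), (p3, fin, p1), (p3, fin, rd), (p3, p1, fin), (p3, p1, p1), (p3, p1, rd), (p3, rd, fin), (p3, rd, p1), (p3, rd, rd)}.
Filtering on pid ≠ pid2 leaves {(eng, bio, eng), (eng, bio, k2), (eng, eng, bio), (eng, eng, k2), (eng, k2, bio), (eng, k2, eng), (p3, fin, p1), (p3, fin, rd), (p3, p1, fin), (p3, p1, rd), (p3, rd, fin), (p3, rd, p1)}.
π_{pid, pid2} gives {(bio, eng), (bio, k2), (eng, bio), (eng, k2), (fin, p1), (fin, rd), (k2, bio), (k2, eng), (p1, fin), (p1, rd), (rd, fin), (rd, p1)}.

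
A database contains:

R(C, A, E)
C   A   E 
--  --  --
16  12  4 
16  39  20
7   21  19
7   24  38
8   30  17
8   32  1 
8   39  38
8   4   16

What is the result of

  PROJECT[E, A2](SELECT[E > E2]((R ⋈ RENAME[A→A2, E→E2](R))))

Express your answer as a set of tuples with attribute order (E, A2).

{(16, 32), (17, 32), (17, 4), (20, 12), (38, 21), (38, 30), (38, 32), (38, 4)}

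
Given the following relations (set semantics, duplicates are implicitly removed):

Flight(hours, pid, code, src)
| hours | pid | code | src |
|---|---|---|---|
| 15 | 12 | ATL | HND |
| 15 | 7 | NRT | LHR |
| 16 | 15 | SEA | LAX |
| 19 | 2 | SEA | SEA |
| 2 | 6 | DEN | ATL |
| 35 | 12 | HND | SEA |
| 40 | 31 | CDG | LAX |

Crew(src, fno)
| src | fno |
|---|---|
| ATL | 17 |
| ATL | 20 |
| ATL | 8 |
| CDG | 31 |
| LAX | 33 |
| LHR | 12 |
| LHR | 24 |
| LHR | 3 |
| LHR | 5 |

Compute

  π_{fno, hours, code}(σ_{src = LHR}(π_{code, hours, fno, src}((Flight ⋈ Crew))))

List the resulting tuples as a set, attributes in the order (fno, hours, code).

{(12, 15, NRT), (24, 15, NRT), (3, 15, NRT), (5, 15, NRT)}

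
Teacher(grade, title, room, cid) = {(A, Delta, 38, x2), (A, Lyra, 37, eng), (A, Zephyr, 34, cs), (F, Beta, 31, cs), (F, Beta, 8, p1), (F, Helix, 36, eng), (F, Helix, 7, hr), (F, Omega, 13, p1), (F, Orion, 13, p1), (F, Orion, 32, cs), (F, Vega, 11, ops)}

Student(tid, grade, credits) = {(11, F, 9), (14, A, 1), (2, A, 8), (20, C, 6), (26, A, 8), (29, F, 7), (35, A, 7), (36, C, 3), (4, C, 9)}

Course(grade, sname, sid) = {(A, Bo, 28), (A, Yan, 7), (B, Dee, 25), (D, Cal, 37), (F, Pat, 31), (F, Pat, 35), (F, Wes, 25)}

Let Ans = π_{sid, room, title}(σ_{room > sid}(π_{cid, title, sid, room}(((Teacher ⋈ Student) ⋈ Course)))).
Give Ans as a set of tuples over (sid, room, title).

{(25, 31, Beta), (25, 32, Orion), (25, 36, Helix), (28, 34, Zephyr), (28, 37, Lyra), (28, 38, Delta), (31, 32, Orion), (31, 36, Helix), (35, 36, Helix), (7, 34, Zephyr), (7, 37, Lyra), (7, 38, Delta)}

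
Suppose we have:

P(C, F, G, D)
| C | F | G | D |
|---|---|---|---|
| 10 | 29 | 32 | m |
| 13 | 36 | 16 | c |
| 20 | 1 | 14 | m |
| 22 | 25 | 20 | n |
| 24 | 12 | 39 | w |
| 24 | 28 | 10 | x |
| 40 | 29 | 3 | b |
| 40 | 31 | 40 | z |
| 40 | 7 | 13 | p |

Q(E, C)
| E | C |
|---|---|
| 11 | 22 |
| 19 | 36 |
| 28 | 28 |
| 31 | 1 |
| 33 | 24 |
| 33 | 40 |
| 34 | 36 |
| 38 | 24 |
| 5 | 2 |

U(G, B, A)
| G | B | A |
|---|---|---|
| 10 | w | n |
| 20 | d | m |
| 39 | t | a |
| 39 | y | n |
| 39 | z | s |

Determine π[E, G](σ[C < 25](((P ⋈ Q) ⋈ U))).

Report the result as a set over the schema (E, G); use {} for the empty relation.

{(11, 20), (33, 10), (33, 39), (38, 10), (38, 39)}

P ⋈ Q (natural join on C): {(22, 25, 20, n, 11), (24, 12, 39, w, 33), (24, 12, 39, w, 38), (24, 28, 10, x, 33), (24, 28, 10, x, 38), (40, 29, 3, b, 33), (40, 31, 40, z, 33), (40, 7, 13, p, 33)}
(P ⋈ Q) ⋈ U (natural join on G): {(22, 25, 20, n, 11, d, m), (24, 12, 39, w, 33, t, a), (24, 12, 39, w, 33, y, n), (24, 12, 39, w, 33, z, s), (24, 12, 39, w, 38, t, a), (24, 12, 39, w, 38, y, n), (24, 12, 39, w, 38, z, s), (24, 28, 10, x, 33, w, n), (24, 28, 10, x, 38, w, n)}
Filtering on C < 25 leaves {(22, 25, 20, n, 11, d, m), (24, 12, 39, w, 33, t, a), (24, 12, 39, w, 33, y, n), (24, 12, 39, w, 33, z, s), (24, 12, 39, w, 38, t, a), (24, 12, 39, w, 38, y, n), (24, 12, 39, w, 38, z, s), (24, 28, 10, x, 33, w, n), (24, 28, 10, x, 38, w, n)}.
π_{E, G} gives {(11, 20), (33, 10), (33, 39), (38, 10), (38, 39)} (4 duplicate(s) eliminated).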